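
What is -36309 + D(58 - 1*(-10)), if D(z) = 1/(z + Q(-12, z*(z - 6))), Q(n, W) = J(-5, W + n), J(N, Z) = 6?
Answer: -2686865/74 ≈ -36309.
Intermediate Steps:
Q(n, W) = 6
D(z) = 1/(6 + z) (D(z) = 1/(z + 6) = 1/(6 + z))
-36309 + D(58 - 1*(-10)) = -36309 + 1/(6 + (58 - 1*(-10))) = -36309 + 1/(6 + (58 + 10)) = -36309 + 1/(6 + 68) = -36309 + 1/74 = -2686865/74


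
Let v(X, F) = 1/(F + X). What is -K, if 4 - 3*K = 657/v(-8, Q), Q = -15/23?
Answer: -130835/69 ≈ -1896.2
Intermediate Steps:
Q = -15/23 (Q = -15*1/23 = -15/23 ≈ -0.65217)
K = 130835/69 (K = 4/3 - 219/(1/(-15/23 - 8)) = 4/3 - 219/(1/(-199/23)) = 4/3 - 219/(-23/199) = 4/3 - 219*(-199)/23 = 4/3 - 1/3*(-130743/23) = 4/3 + 43581/23 = 130835/69 ≈ 1896.2)
-K = -1*130835/69 = -130835/69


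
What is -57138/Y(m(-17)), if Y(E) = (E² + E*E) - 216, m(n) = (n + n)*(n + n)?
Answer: -28569/1336228 ≈ -0.021380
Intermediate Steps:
m(n) = 4*n² (m(n) = (2*n)*(2*n) = 4*n²)
Y(E) = -216 + 2*E² (Y(E) = (E² + E²) - 216 = 2*E² - 216 = -216 + 2*E²)
-57138/Y(m(-17)) = -57138/(-216 + 2*(4*(-17)²)²) = -57138/(-216 + 2*(4*289)²) = -57138/(-216 + 2*1156²) = -57138/(-216 + 2*1336336) = -57138/(-216 + 2672672) = -57138/2672456 = -57138*1/2672456 = -28569/1336228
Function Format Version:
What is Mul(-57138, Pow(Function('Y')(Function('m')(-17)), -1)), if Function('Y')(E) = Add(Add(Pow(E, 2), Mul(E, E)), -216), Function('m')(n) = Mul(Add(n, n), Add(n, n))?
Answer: Rational(-28569, 1336228) ≈ -0.021380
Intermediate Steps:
Function('m')(n) = Mul(4, Pow(n, 2)) (Function('m')(n) = Mul(Mul(2, n), Mul(2, n)) = Mul(4, Pow(n, 2)))
Function('Y')(E) = Add(-216, Mul(2, Pow(E, 2))) (Function('Y')(E) = Add(Add(Pow(E, 2), Pow(E, 2)), -216) = Add(Mul(2, Pow(E, 2)), -216) = Add(-216, Mul(2, Pow(E, 2))))
Mul(-57138, Pow(Function('Y')(Function('m')(-17)), -1)) = Mul(-57138, Pow(Add(-216, Mul(2, Pow(Mul(4, Pow(-17, 2)), 2))), -1)) = Mul(-57138, Pow(Add(-216, Mul(2, Pow(Mul(4, 289), 2))), -1)) = Mul(-57138, Pow(Add(-216, Mul(2, Pow(1156, 2))), -1)) = Mul(-57138, Pow(Add(-216, Mul(2, 1336336)), -1)) = Mul(-57138, Pow(Add(-216, 2672672), -1)) = Mul(-57138, Pow(2672456, -1)) = Mul(-57138, Rational(1, 2672456)) = Rational(-28569, 1336228)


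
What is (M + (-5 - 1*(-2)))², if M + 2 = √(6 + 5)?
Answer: (5 - √11)² ≈ 2.8338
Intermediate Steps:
M = -2 + √11 (M = -2 + √(6 + 5) = -2 + √11 ≈ 1.3166)
(M + (-5 - 1*(-2)))² = ((-2 + √11) + (-5 - 1*(-2)))² = ((-2 + √11) + (-5 + 2))² = ((-2 + √11) - 3)² = (-5 + √11)²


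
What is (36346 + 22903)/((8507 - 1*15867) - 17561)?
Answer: -59249/24921 ≈ -2.3775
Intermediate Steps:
(36346 + 22903)/((8507 - 1*15867) - 17561) = 59249/((8507 - 15867) - 17561) = 59249/(-7360 - 17561) = 59249/(-24921) = 59249*(-1/24921) = -59249/24921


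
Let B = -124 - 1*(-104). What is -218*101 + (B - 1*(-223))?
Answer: -21815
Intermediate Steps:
B = -20 (B = -124 + 104 = -20)
-218*101 + (B - 1*(-223)) = -218*101 + (-20 - 1*(-223)) = -22018 + (-20 + 223) = -22018 + 203 = -21815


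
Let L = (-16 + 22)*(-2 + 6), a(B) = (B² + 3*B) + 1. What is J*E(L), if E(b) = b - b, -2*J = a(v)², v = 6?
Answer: 0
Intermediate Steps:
a(B) = 1 + B² + 3*B
J = -3025/2 (J = -(1 + 6² + 3*6)²/2 = -(1 + 36 + 18)²/2 = -½*55² = -½*3025 = -3025/2 ≈ -1512.5)
L = 24 (L = 6*4 = 24)
E(b) = 0
J*E(L) = -3025/2*0 = 0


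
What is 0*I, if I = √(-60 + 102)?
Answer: 0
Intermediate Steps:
I = √42 ≈ 6.4807
0*I = 0*√42 = 0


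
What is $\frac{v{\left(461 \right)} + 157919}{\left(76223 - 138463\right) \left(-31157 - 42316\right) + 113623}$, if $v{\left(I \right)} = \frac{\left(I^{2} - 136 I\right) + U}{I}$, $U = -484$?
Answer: $\frac{72950000}{2108186718923} \approx 3.4603 \cdot 10^{-5}$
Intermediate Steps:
$v{\left(I \right)} = \frac{-484 + I^{2} - 136 I}{I}$ ($v{\left(I \right)} = \frac{\left(I^{2} - 136 I\right) - 484}{I} = \frac{-484 + I^{2} - 136 I}{I}$)
$\frac{v{\left(461 \right)} + 157919}{\left(76223 - 138463\right) \left(-31157 - 42316\right) + 113623} = \frac{\left(-136 + 461 - \frac{484}{461}\right) + 157919}{\left(76223 - 138463\right) \left(-31157 - 42316\right) + 113623} = \frac{\left(-136 + 461 - \frac{484}{461}\right) + 157919}{\left(-62240\right) \left(-73473\right) + 113623} = \frac{\left(-136 + 461 - \frac{484}{461}\right) + 157919}{4572959520 + 113623} = \frac{\frac{149341}{461} + 157919}{4573073143} = \frac{72950000}{461} \cdot \frac{1}{4573073143} = \frac{72950000}{2108186718923}$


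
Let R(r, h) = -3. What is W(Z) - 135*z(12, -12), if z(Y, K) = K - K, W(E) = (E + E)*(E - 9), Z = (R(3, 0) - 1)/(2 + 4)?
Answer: 116/9 ≈ 12.889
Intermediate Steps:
Z = -⅔ (Z = (-3 - 1)/(2 + 4) = -4/6 = -4*⅙ = -⅔ ≈ -0.66667)
W(E) = 2*E*(-9 + E) (W(E) = (2*E)*(-9 + E) = 2*E*(-9 + E))
z(Y, K) = 0
W(Z) - 135*z(12, -12) = 2*(-⅔)*(-9 - ⅔) - 135*0 = 2*(-⅔)*(-29/3) + 0 = 116/9 + 0 = 116/9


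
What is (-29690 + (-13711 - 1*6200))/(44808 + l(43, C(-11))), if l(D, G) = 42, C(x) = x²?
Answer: -49601/44850 ≈ -1.1059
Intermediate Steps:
(-29690 + (-13711 - 1*6200))/(44808 + l(43, C(-11))) = (-29690 + (-13711 - 1*6200))/(44808 + 42) = (-29690 + (-13711 - 6200))/44850 = (-29690 - 19911)*(1/44850) = -49601*1/44850 = -49601/44850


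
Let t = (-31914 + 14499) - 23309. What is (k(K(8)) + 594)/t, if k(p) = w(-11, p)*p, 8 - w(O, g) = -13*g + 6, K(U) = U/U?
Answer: -609/40724 ≈ -0.014954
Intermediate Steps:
K(U) = 1
t = -40724 (t = -17415 - 23309 = -40724)
w(O, g) = 2 + 13*g (w(O, g) = 8 - (-13*g + 6) = 8 - (6 - 13*g) = 8 + (-6 + 13*g) = 2 + 13*g)
k(p) = p*(2 + 13*p) (k(p) = (2 + 13*p)*p = p*(2 + 13*p))
(k(K(8)) + 594)/t = (1*(2 + 13*1) + 594)/(-40724) = (1*(2 + 13) + 594)*(-1/40724) = (1*15 + 594)*(-1/40724) = (15 + 594)*(-1/40724) = 609*(-1/40724) = -609/40724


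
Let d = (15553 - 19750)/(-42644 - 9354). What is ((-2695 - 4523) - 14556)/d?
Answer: -377401484/1399 ≈ -2.6977e+5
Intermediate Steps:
d = 4197/51998 (d = -4197/(-51998) = -4197*(-1/51998) = 4197/51998 ≈ 0.080715)
((-2695 - 4523) - 14556)/d = ((-2695 - 4523) - 14556)/(4197/51998) = (-7218 - 14556)*(51998/4197) = -21774*51998/4197 = -377401484/1399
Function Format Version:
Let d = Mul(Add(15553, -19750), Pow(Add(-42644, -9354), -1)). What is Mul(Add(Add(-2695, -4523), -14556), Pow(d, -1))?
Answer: Rational(-377401484, 1399) ≈ -2.6977e+5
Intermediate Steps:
d = Rational(4197, 51998) (d = Mul(-4197, Pow(-51998, -1)) = Mul(-4197, Rational(-1, 51998)) = Rational(4197, 51998) ≈ 0.080715)
Mul(Add(Add(-2695, -4523), -14556), Pow(d, -1)) = Mul(Add(Add(-2695, -4523), -14556), Pow(Rational(4197, 51998), -1)) = Mul(Add(-7218, -14556), Rational(51998, 4197)) = Mul(-21774, Rational(51998, 4197)) = Rational(-377401484, 1399)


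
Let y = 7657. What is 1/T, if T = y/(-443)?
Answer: -443/7657 ≈ -0.057856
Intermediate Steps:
T = -7657/443 (T = 7657/(-443) = 7657*(-1/443) = -7657/443 ≈ -17.284)
1/T = 1/(-7657/443) = -443/7657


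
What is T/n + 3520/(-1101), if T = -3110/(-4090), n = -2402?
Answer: -3458453771/1081642218 ≈ -3.1974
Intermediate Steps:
T = 311/409 (T = -3110*(-1/4090) = 311/409 ≈ 0.76039)
T/n + 3520/(-1101) = (311/409)/(-2402) + 3520/(-1101) = (311/409)*(-1/2402) + 3520*(-1/1101) = -311/982418 - 3520/1101 = -3458453771/1081642218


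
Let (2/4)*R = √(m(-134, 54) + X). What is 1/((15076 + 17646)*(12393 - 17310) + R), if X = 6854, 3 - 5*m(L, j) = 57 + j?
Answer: -402235185/64717257620725366 - √170810/64717257620725366 ≈ -6.2153e-9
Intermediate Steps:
m(L, j) = -54/5 - j/5 (m(L, j) = ⅗ - (57 + j)/5 = ⅗ + (-57/5 - j/5) = -54/5 - j/5)
R = 2*√170810/5 (R = 2*√((-54/5 - ⅕*54) + 6854) = 2*√((-54/5 - 54/5) + 6854) = 2*√(-108/5 + 6854) = 2*√(34162/5) = 2*(√170810/5) = 2*√170810/5 ≈ 165.32)
1/((15076 + 17646)*(12393 - 17310) + R) = 1/((15076 + 17646)*(12393 - 17310) + 2*√170810/5) = 1/(32722*(-4917) + 2*√170810/5) = 1/(-160894074 + 2*√170810/5)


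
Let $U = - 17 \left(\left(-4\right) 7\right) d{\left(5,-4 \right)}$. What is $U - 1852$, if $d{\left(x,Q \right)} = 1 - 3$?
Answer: $-2804$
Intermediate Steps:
$d{\left(x,Q \right)} = -2$
$U = -952$ ($U = - 17 \left(\left(-4\right) 7\right) \left(-2\right) = \left(-17\right) \left(-28\right) \left(-2\right) = 476 \left(-2\right) = -952$)
$U - 1852 = -952 - 1852 = -2804$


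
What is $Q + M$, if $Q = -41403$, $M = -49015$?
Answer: $-90418$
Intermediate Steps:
$Q + M = -41403 - 49015 = -90418$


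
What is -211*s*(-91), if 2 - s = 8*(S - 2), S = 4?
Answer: -268814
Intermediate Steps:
s = -14 (s = 2 - 8*(4 - 2) = 2 - 8*2 = 2 - 1*16 = 2 - 16 = -14)
-211*s*(-91) = -211*(-14)*(-91) = 2954*(-91) = -268814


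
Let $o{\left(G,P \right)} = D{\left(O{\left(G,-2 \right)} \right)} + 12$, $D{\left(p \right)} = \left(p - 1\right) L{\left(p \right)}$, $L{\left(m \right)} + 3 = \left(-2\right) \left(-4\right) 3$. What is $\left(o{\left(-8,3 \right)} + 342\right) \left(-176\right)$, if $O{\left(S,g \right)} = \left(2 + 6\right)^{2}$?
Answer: $-295152$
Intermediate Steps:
$O{\left(S,g \right)} = 64$ ($O{\left(S,g \right)} = 8^{2} = 64$)
$L{\left(m \right)} = 21$ ($L{\left(m \right)} = -3 + \left(-2\right) \left(-4\right) 3 = -3 + 8 \cdot 3 = -3 + 24 = 21$)
$D{\left(p \right)} = -21 + 21 p$ ($D{\left(p \right)} = \left(p - 1\right) 21 = \left(-1 + p\right) 21 = -21 + 21 p$)
$o{\left(G,P \right)} = 1335$ ($o{\left(G,P \right)} = \left(-21 + 21 \cdot 64\right) + 12 = \left(-21 + 1344\right) + 12 = 1323 + 12 = 1335$)
$\left(o{\left(-8,3 \right)} + 342\right) \left(-176\right) = \left(1335 + 342\right) \left(-176\right) = 1677 \left(-176\right) = -295152$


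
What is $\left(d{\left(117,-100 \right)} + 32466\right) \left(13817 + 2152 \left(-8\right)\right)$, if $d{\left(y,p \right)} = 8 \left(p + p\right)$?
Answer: $-104913534$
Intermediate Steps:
$d{\left(y,p \right)} = 16 p$ ($d{\left(y,p \right)} = 8 \cdot 2 p = 16 p$)
$\left(d{\left(117,-100 \right)} + 32466\right) \left(13817 + 2152 \left(-8\right)\right) = \left(16 \left(-100\right) + 32466\right) \left(13817 + 2152 \left(-8\right)\right) = \left(-1600 + 32466\right) \left(13817 - 17216\right) = 30866 \left(-3399\right) = -104913534$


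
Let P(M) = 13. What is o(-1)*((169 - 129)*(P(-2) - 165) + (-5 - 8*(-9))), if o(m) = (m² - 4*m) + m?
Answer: -24052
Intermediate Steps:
o(m) = m² - 3*m
o(-1)*((169 - 129)*(P(-2) - 165) + (-5 - 8*(-9))) = (-(-3 - 1))*((169 - 129)*(13 - 165) + (-5 - 8*(-9))) = (-1*(-4))*(40*(-152) + (-5 + 72)) = 4*(-6080 + 67) = 4*(-6013) = -24052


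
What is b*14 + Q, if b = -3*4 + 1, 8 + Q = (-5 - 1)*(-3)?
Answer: -144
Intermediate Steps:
Q = 10 (Q = -8 + (-5 - 1)*(-3) = -8 - 6*(-3) = -8 + 18 = 10)
b = -11 (b = -12 + 1 = -11)
b*14 + Q = -11*14 + 10 = -154 + 10 = -144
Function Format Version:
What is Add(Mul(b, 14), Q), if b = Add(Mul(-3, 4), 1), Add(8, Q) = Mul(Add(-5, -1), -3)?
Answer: -144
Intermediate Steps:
Q = 10 (Q = Add(-8, Mul(Add(-5, -1), -3)) = Add(-8, Mul(-6, -3)) = Add(-8, 18) = 10)
b = -11 (b = Add(-12, 1) = -11)
Add(Mul(b, 14), Q) = Add(Mul(-11, 14), 10) = Add(-154, 10) = -144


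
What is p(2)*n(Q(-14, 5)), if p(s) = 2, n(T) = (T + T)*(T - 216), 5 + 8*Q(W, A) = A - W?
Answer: -5999/4 ≈ -1499.8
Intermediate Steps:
Q(W, A) = -5/8 - W/8 + A/8 (Q(W, A) = -5/8 + (A - W)/8 = -5/8 + (-W/8 + A/8) = -5/8 - W/8 + A/8)
n(T) = 2*T*(-216 + T) (n(T) = (2*T)*(-216 + T) = 2*T*(-216 + T))
p(2)*n(Q(-14, 5)) = 2*(2*(-5/8 - ⅛*(-14) + (⅛)*5)*(-216 + (-5/8 - ⅛*(-14) + (⅛)*5))) = 2*(2*(-5/8 + 7/4 + 5/8)*(-216 + (-5/8 + 7/4 + 5/8))) = 2*(2*(7/4)*(-216 + 7/4)) = 2*(2*(7/4)*(-857/4)) = 2*(-5999/8) = -5999/4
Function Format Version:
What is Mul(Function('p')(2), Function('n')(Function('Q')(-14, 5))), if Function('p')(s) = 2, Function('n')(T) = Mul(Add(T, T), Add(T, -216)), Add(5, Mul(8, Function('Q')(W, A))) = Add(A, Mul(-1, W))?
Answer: Rational(-5999, 4) ≈ -1499.8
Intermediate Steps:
Function('Q')(W, A) = Add(Rational(-5, 8), Mul(Rational(-1, 8), W), Mul(Rational(1, 8), A)) (Function('Q')(W, A) = Add(Rational(-5, 8), Mul(Rational(1, 8), Add(A, Mul(-1, W)))) = Add(Rational(-5, 8), Add(Mul(Rational(-1, 8), W), Mul(Rational(1, 8), A))) = Add(Rational(-5, 8), Mul(Rational(-1, 8), W), Mul(Rational(1, 8), A)))
Function('n')(T) = Mul(2, T, Add(-216, T)) (Function('n')(T) = Mul(Mul(2, T), Add(-216, T)) = Mul(2, T, Add(-216, T)))
Mul(Function('p')(2), Function('n')(Function('Q')(-14, 5))) = Mul(2, Mul(2, Add(Rational(-5, 8), Mul(Rational(-1, 8), -14), Mul(Rational(1, 8), 5)), Add(-216, Add(Rational(-5, 8), Mul(Rational(-1, 8), -14), Mul(Rational(1, 8), 5))))) = Mul(2, Mul(2, Add(Rational(-5, 8), Rational(7, 4), Rational(5, 8)), Add(-216, Add(Rational(-5, 8), Rational(7, 4), Rational(5, 8))))) = Mul(2, Mul(2, Rational(7, 4), Add(-216, Rational(7, 4)))) = Mul(2, Mul(2, Rational(7, 4), Rational(-857, 4))) = Mul(2, Rational(-5999, 8)) = Rational(-5999, 4)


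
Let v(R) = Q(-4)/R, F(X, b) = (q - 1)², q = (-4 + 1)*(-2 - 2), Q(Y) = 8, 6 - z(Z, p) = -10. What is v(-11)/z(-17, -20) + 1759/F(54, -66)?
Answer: 3507/242 ≈ 14.492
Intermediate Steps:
z(Z, p) = 16 (z(Z, p) = 6 - 1*(-10) = 6 + 10 = 16)
q = 12 (q = -3*(-4) = 12)
F(X, b) = 121 (F(X, b) = (12 - 1)² = 11² = 121)
v(R) = 8/R
v(-11)/z(-17, -20) + 1759/F(54, -66) = (8/(-11))/16 + 1759/121 = (8*(-1/11))*(1/16) + 1759*(1/121) = -8/11*1/16 + 1759/121 = -1/22 + 1759/121 = 3507/242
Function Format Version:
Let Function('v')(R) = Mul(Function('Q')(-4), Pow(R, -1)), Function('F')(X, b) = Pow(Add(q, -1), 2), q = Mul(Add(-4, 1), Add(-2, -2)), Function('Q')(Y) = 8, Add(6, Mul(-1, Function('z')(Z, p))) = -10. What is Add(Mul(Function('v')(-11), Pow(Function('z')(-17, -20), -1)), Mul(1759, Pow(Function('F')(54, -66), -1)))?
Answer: Rational(3507, 242) ≈ 14.492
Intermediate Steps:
Function('z')(Z, p) = 16 (Function('z')(Z, p) = Add(6, Mul(-1, -10)) = Add(6, 10) = 16)
q = 12 (q = Mul(-3, -4) = 12)
Function('F')(X, b) = 121 (Function('F')(X, b) = Pow(Add(12, -1), 2) = Pow(11, 2) = 121)
Function('v')(R) = Mul(8, Pow(R, -1))
Add(Mul(Function('v')(-11), Pow(Function('z')(-17, -20), -1)), Mul(1759, Pow(Function('F')(54, -66), -1))) = Add(Mul(Mul(8, Pow(-11, -1)), Pow(16, -1)), Mul(1759, Pow(121, -1))) = Add(Mul(Mul(8, Rational(-1, 11)), Rational(1, 16)), Mul(1759, Rational(1, 121))) = Add(Mul(Rational(-8, 11), Rational(1, 16)), Rational(1759, 121)) = Add(Rational(-1, 22), Rational(1759, 121)) = Rational(3507, 242)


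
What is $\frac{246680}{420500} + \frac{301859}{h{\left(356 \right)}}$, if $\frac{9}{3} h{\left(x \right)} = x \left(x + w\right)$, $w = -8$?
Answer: $\frac{236411391}{29939600} \approx 7.8963$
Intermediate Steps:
$h{\left(x \right)} = \frac{x \left(-8 + x\right)}{3}$ ($h{\left(x \right)} = \frac{x \left(x - 8\right)}{3} = \frac{x \left(-8 + x\right)}{3}$)
$\frac{246680}{420500} + \frac{301859}{h{\left(356 \right)}} = \frac{246680}{420500} + \frac{301859}{\frac{1}{3} \cdot 356 \left(-8 + 356\right)} = 246680 \cdot \frac{1}{420500} + \frac{301859}{\frac{1}{3} \cdot 356 \cdot 348} = \frac{12334}{21025} + \frac{301859}{41296} = \frac{236411391}{29939600}$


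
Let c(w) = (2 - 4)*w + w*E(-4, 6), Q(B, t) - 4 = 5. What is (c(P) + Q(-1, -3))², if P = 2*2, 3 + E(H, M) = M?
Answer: 169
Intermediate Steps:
Q(B, t) = 9 (Q(B, t) = 4 + 5 = 9)
E(H, M) = -3 + M
P = 4
c(w) = w (c(w) = (2 - 4)*w + w*(-3 + 6) = -2*w + w*3 = -2*w + 3*w = w)
(c(P) + Q(-1, -3))² = (4 + 9)² = 13² = 169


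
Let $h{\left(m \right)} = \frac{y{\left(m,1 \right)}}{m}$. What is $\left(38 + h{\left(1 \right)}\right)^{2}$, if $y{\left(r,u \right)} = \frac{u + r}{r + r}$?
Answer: $1521$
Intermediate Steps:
$y{\left(r,u \right)} = \frac{r + u}{2 r}$
$h{\left(m \right)} = \frac{1 + m}{2 m^{2}}$ ($h{\left(m \right)} = \frac{\frac{1}{2} \frac{1}{m} \left(m + 1\right)}{m} = \frac{\frac{1}{2} \frac{1}{m} \left(1 + m\right)}{m} = \frac{1 + m}{2 m^{2}}$)
$\left(38 + h{\left(1 \right)}\right)^{2} = \left(38 + \frac{1 + 1}{2 \cdot 1}\right)^{2} = \left(38 + \frac{1}{2} \cdot 1 \cdot 2\right)^{2} = \left(38 + 1\right)^{2} = 39^{2} = 1521$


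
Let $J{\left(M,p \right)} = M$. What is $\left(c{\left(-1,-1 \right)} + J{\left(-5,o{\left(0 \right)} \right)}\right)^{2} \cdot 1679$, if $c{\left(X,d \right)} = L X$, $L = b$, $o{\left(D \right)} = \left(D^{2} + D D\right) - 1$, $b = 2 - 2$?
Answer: $41975$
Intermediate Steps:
$b = 0$ ($b = 2 - 2 = 0$)
$o{\left(D \right)} = -1 + 2 D^{2}$ ($o{\left(D \right)} = \left(D^{2} + D^{2}\right) - 1 = 2 D^{2} - 1 = -1 + 2 D^{2}$)
$L = 0$
$c{\left(X,d \right)} = 0$ ($c{\left(X,d \right)} = 0 X = 0$)
$\left(c{\left(-1,-1 \right)} + J{\left(-5,o{\left(0 \right)} \right)}\right)^{2} \cdot 1679 = \left(0 - 5\right)^{2} \cdot 1679 = \left(-5\right)^{2} \cdot 1679 = 25 \cdot 1679 = 41975$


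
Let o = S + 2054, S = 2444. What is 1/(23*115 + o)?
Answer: 1/7143 ≈ 0.00014000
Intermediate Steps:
o = 4498 (o = 2444 + 2054 = 4498)
1/(23*115 + o) = 1/(23*115 + 4498) = 1/(2645 + 4498) = 1/7143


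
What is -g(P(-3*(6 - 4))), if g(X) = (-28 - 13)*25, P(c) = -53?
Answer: 1025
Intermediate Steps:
g(X) = -1025 (g(X) = -41*25 = -1025)
-g(P(-3*(6 - 4))) = -1*(-1025) = 1025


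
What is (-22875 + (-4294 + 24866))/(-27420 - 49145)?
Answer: 2303/76565 ≈ 0.030079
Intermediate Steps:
(-22875 + (-4294 + 24866))/(-27420 - 49145) = (-22875 + 20572)/(-76565) = -2303*(-1/76565) = 2303/76565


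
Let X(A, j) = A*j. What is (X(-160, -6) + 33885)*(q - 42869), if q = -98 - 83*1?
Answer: -1500077250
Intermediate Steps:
q = -181 (q = -98 - 83 = -181)
(X(-160, -6) + 33885)*(q - 42869) = (-160*(-6) + 33885)*(-181 - 42869) = (960 + 33885)*(-43050) = 34845*(-43050) = -1500077250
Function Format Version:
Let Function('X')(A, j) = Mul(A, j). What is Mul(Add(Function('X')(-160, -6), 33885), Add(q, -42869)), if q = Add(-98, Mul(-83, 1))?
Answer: -1500077250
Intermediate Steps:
q = -181 (q = Add(-98, -83) = -181)
Mul(Add(Function('X')(-160, -6), 33885), Add(q, -42869)) = Mul(Add(Mul(-160, -6), 33885), Add(-181, -42869)) = Mul(Add(960, 33885), -43050) = Mul(34845, -43050) = -1500077250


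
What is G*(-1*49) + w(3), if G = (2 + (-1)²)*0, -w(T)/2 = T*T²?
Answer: -54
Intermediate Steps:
w(T) = -2*T³ (w(T) = -2*T*T² = -2*T³)
G = 0 (G = (2 + 1)*0 = 3*0 = 0)
G*(-1*49) + w(3) = 0*(-1*49) - 2*3³ = 0*(-49) - 2*27 = 0 - 54 = -54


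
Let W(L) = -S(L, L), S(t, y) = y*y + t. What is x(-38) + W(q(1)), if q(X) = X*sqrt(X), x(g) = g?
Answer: -40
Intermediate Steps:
q(X) = X**(3/2)
S(t, y) = t + y**2 (S(t, y) = y**2 + t = t + y**2)
W(L) = -L - L**2 (W(L) = -(L + L**2) = -L - L**2)
x(-38) + W(q(1)) = -38 + 1**(3/2)*(-1 - 1**(3/2)) = -38 + 1*(-1 - 1*1) = -38 + 1*(-1 - 1) = -38 + 1*(-2) = -38 - 2 = -40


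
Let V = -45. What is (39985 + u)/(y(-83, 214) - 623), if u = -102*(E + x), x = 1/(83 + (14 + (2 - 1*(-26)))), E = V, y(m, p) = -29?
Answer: -5571773/81500 ≈ -68.365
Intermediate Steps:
E = -45
x = 1/125 (x = 1/(83 + (14 + (2 + 26))) = 1/(83 + (14 + 28)) = 1/(83 + 42) = 1/125 ≈ 0.0080000)
u = 573648/125 (u = -102*(-45 + 1/125) = -102*(-5624/125) = 573648/125 ≈ 4589.2)
(39985 + u)/(y(-83, 214) - 623) = (39985 + 573648/125)/(-29 - 623) = (5571773/125)/(-652) = (5571773/125)*(-1/652) = -5571773/81500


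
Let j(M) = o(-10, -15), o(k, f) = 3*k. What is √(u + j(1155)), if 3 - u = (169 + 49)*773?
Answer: I*√168541 ≈ 410.54*I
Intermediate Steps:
j(M) = -30 (j(M) = 3*(-10) = -30)
u = -168511 (u = 3 - (169 + 49)*773 = 3 - 218*773 = 3 - 1*168514 = 3 - 168514 = -168511)
√(u + j(1155)) = √(-168511 - 30) = √(-168541) = I*√168541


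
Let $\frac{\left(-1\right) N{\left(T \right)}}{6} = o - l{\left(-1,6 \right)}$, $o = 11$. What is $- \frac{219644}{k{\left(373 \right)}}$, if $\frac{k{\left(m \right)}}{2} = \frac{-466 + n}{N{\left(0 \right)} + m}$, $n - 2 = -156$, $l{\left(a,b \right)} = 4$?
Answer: $\frac{18175541}{310} \approx 58631.0$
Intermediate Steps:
$N{\left(T \right)} = -42$ ($N{\left(T \right)} = - 6 \left(11 - 4\right) = \left(-6\right) 7 = -42$)
$n = -154$ ($n = 2 - 156 = -154$)
$k{\left(m \right)} = - \frac{1240}{-42 + m}$ ($k{\left(m \right)} = 2 \frac{-466 - 154}{-42 + m} = 2 \left(- \frac{620}{-42 + m}\right) = - \frac{1240}{-42 + m}$)
$- \frac{219644}{k{\left(373 \right)}} = - \frac{219644}{\left(-1240\right) \frac{1}{-42 + 373}} = - \frac{219644}{\left(-1240\right) \frac{1}{331}} = - \frac{219644}{- \frac{1240}{331}} = \left(-219644\right) \left(- \frac{331}{1240}\right) = \frac{18175541}{310}$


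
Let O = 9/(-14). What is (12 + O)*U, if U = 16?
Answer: 1272/7 ≈ 181.71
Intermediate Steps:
O = -9/14 (O = 9*(-1/14) = -9/14 ≈ -0.64286)
(12 + O)*U = (12 - 9/14)*16 = (159/14)*16 = 1272/7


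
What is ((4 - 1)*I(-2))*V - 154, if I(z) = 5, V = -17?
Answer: -409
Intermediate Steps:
((4 - 1)*I(-2))*V - 154 = ((4 - 1)*5)*(-17) - 154 = (3*5)*(-17) - 154 = 15*(-17) - 154 = -255 - 154 = -409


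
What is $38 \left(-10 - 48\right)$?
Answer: $-2204$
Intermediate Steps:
$38 \left(-10 - 48\right) = 38 \left(-58\right) = -2204$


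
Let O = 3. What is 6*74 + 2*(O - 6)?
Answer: 438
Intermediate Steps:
6*74 + 2*(O - 6) = 6*74 + 2*(3 - 6) = 444 + 2*(-3) = 444 - 6 = 438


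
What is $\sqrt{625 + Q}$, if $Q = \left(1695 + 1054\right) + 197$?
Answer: $\sqrt{3571} \approx 59.758$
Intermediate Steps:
$Q = 2946$ ($Q = 2749 + 197 = 2946$)
$\sqrt{625 + Q} = \sqrt{625 + 2946} = \sqrt{3571}$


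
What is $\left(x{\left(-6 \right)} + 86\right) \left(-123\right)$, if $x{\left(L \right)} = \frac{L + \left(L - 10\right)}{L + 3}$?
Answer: $-11480$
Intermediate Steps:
$x{\left(L \right)} = \frac{-10 + 2 L}{3 + L}$ ($x{\left(L \right)} = \frac{L + \left(-10 + L\right)}{3 + L} = \frac{-10 + 2 L}{3 + L}$)
$\left(x{\left(-6 \right)} + 86\right) \left(-123\right) = \left(\frac{2 \left(-5 - 6\right)}{3 - 6} + 86\right) \left(-123\right) = \left(2 \frac{1}{-3} \left(-11\right) + 86\right) \left(-123\right) = \left(2 \left(- \frac{1}{3}\right) \left(-11\right) + 86\right) \left(-123\right) = \left(\frac{22}{3} + 86\right) \left(-123\right) = \frac{280}{3} \left(-123\right) = -11480$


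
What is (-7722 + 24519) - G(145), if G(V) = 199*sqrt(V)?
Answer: 16797 - 199*sqrt(145) ≈ 14401.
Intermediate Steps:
(-7722 + 24519) - G(145) = (-7722 + 24519) - 199*sqrt(145) = 16797 - 199*sqrt(145)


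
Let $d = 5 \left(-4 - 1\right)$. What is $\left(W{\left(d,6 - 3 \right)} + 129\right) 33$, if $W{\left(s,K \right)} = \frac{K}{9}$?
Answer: $4268$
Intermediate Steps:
$d = -25$ ($d = 5 \left(-5\right) = -25$)
$W{\left(s,K \right)} = \frac{K}{9}$ ($W{\left(s,K \right)} = K \frac{1}{9} = \frac{K}{9}$)
$\left(W{\left(d,6 - 3 \right)} + 129\right) 33 = \left(\frac{6 - 3}{9} + 129\right) 33 = \left(\frac{1}{9} \cdot 3 + 129\right) 33 = \left(\frac{1}{3} + 129\right) 33 = \frac{388}{3} \cdot 33 = 4268$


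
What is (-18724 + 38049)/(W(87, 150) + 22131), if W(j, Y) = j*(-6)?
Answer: 19325/21609 ≈ 0.89430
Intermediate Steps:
W(j, Y) = -6*j
(-18724 + 38049)/(W(87, 150) + 22131) = (-18724 + 38049)/(-6*87 + 22131) = 19325/(-522 + 22131) = 19325/21609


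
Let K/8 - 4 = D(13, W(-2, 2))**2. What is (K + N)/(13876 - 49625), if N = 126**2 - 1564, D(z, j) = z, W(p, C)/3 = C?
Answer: -15696/35749 ≈ -0.43906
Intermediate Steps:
W(p, C) = 3*C
N = 14312 (N = 15876 - 1564 = 14312)
K = 1384 (K = 32 + 8*13**2 = 32 + 8*169 = 32 + 1352 = 1384)
(K + N)/(13876 - 49625) = (1384 + 14312)/(13876 - 49625) = 15696/(-35749) = 15696*(-1/35749) = -15696/35749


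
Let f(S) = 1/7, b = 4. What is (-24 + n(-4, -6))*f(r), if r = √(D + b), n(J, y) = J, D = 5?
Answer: -4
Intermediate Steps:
r = 3 (r = √(5 + 4) = √9 = 3)
f(S) = ⅐
(-24 + n(-4, -6))*f(r) = (-24 - 4)*(⅐) = -28*⅐ = -4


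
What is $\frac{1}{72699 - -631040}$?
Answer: $\frac{1}{703739} \approx 1.421 \cdot 10^{-6}$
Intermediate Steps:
$\frac{1}{72699 - -631040} = \frac{1}{72699 + 631040} = \frac{1}{703739}$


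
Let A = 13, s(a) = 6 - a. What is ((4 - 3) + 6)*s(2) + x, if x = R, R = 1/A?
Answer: 365/13 ≈ 28.077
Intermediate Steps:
R = 1/13 ≈ 0.076923
x = 1/13 ≈ 0.076923
((4 - 3) + 6)*s(2) + x = ((4 - 3) + 6)*(6 - 1*2) + 1/13 = (1 + 6)*(6 - 2) + 1/13 = 7*4 + 1/13 = 28 + 1/13 = 365/13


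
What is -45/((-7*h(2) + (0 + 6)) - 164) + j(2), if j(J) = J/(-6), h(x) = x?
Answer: -37/516 ≈ -0.071705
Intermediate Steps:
j(J) = -J/6 (j(J) = J*(-1/6) = -J/6)
-45/((-7*h(2) + (0 + 6)) - 164) + j(2) = -45/((-7*2 + (0 + 6)) - 164) - 1/6*2 = -45/((-14 + 6) - 164) - 1/3 = -45/(-8 - 164) - 1/3 = -45/(-172) - 1/3 = -1/172*(-45) - 1/3 = 45/172 - 1/3 = -37/516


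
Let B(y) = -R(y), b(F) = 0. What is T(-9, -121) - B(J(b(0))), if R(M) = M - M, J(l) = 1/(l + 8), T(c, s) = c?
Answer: -9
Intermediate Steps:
J(l) = 1/(8 + l)
R(M) = 0
B(y) = 0 (B(y) = -1*0 = 0)
T(-9, -121) - B(J(b(0))) = -9 - 1*0 = -9 + 0 = -9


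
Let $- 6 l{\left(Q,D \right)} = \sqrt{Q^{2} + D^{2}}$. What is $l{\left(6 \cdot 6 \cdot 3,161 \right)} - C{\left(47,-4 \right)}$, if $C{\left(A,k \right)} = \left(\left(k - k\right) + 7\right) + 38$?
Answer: $-45 - \frac{\sqrt{37585}}{6} \approx -77.311$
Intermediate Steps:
$C{\left(A,k \right)} = 45$ ($C{\left(A,k \right)} = \left(0 + 7\right) + 38 = 7 + 38 = 45$)
$l{\left(Q,D \right)} = - \frac{\sqrt{D^{2} + Q^{2}}}{6}$ ($l{\left(Q,D \right)} = - \frac{\sqrt{Q^{2} + D^{2}}}{6} = - \frac{\sqrt{D^{2} + Q^{2}}}{6}$)
$l{\left(6 \cdot 6 \cdot 3,161 \right)} - C{\left(47,-4 \right)} = - \frac{\sqrt{161^{2} + \left(6 \cdot 6 \cdot 3\right)^{2}}}{6} - 45 = - \frac{\sqrt{25921 + \left(36 \cdot 3\right)^{2}}}{6} - 45 = - \frac{\sqrt{25921 + 108^{2}}}{6} - 45 = - \frac{\sqrt{25921 + 11664}}{6} - 45 = - \frac{\sqrt{37585}}{6} - 45 = -45 - \frac{\sqrt{37585}}{6}$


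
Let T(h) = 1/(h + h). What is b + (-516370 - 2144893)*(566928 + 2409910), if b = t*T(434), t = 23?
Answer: -6876425181309969/868 ≈ -7.9222e+12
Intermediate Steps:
T(h) = 1/(2*h)
b = 23/868 (b = 23*((½)/434) = 23*((½)*(1/434)) = 23*(1/868) = 23/868 ≈ 0.026498)
b + (-516370 - 2144893)*(566928 + 2409910) = 23/868 + (-516370 - 2144893)*(566928 + 2409910) = 23/868 - 2661263*2976838 = 23/868 - 7922148826394 = -6876425181309969/868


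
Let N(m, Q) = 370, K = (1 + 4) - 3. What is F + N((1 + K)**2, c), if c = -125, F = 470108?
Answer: 470478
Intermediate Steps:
K = 2 (K = 5 - 3 = 2)
F + N((1 + K)**2, c) = 470108 + 370 = 470478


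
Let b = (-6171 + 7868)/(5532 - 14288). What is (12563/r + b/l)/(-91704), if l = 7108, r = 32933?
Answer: -260611894841/62654387805699712 ≈ -4.1595e-6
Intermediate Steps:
b = -1697/8756 (b = 1697/(-8756) = 1697*(-1/8756) = -1697/8756 ≈ -0.19381)
(12563/r + b/l)/(-91704) = (12563/32933 - 1697/8756/7108)/(-91704) = (12563*(1/32933) - 1697/8756*1/7108)*(-1/91704) = (12563/32933 - 1697/62237648)*(-1/91704) = (781835684523/2049672461584)*(-1/91704) = -260611894841/62654387805699712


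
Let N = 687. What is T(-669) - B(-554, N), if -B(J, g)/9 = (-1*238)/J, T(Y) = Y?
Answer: -184242/277 ≈ -665.13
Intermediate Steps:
B(J, g) = 2142/J (B(J, g) = -9*(-1*238)/J = -(-2142)/J = 2142/J)
T(-669) - B(-554, N) = -669 - 2142/(-554) = -669 - 2142*(-1)/554 = -669 - 1*(-1071/277) = -669 + 1071/277 = -184242/277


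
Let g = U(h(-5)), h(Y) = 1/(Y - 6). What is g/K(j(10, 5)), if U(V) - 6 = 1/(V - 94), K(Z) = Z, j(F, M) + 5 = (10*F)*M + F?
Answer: 6199/522675 ≈ 0.011860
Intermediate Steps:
h(Y) = 1/(-6 + Y)
j(F, M) = -5 + F + 10*F*M (j(F, M) = -5 + ((10*F)*M + F) = -5 + (10*F*M + F) = -5 + (F + 10*F*M) = -5 + F + 10*F*M)
U(V) = 6 + 1/(-94 + V) (U(V) = 6 + 1/(V - 94) = 6 + 1/(-94 + V))
g = 6199/1035 (g = (-563 + 6/(-6 - 5))/(-94 + 1/(-6 - 5)) = (-563 + 6/(-11))/(-94 + 1/(-11)) = (-563 + 6*(-1/11))/(-94 - 1/11) = (-563 - 6/11)/(-1035/11) = -11/1035*(-6199/11) = 6199/1035 ≈ 5.9894)
g/K(j(10, 5)) = 6199/(1035*(-5 + 10 + 10*10*5)) = 6199/(1035*(-5 + 10 + 500)) = (6199/1035)/505 = (6199/1035)*(1/505) = 6199/522675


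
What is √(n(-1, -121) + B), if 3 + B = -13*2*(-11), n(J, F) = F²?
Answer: 2*√3731 ≈ 122.16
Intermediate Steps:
B = 283 (B = -3 - 13*2*(-11) = -3 - 26*(-11) = -3 + 286 = 283)
√(n(-1, -121) + B) = √((-121)² + 283) = √(14641 + 283) = √14924 = 2*√3731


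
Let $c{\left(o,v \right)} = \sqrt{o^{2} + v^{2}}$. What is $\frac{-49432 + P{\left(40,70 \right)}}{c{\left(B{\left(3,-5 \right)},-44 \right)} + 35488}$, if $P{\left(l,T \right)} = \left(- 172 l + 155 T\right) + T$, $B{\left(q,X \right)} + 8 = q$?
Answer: $- \frac{1610871296}{1259396183} + \frac{45392 \sqrt{1961}}{1259396183} \approx -1.2775$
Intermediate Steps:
$B{\left(q,X \right)} = -8 + q$
$P{\left(l,T \right)} = - 172 l + 156 T$
$\frac{-49432 + P{\left(40,70 \right)}}{c{\left(B{\left(3,-5 \right)},-44 \right)} + 35488} = \frac{-49432 + \left(\left(-172\right) 40 + 156 \cdot 70\right)}{\sqrt{\left(-8 + 3\right)^{2} + \left(-44\right)^{2}} + 35488} = \frac{-49432 + \left(-6880 + 10920\right)}{\sqrt{\left(-5\right)^{2} + 1936} + 35488} = \frac{-49432 + 4040}{\sqrt{25 + 1936} + 35488} = - \frac{45392}{\sqrt{1961} + 35488} = - \frac{45392}{35488 + \sqrt{1961}}$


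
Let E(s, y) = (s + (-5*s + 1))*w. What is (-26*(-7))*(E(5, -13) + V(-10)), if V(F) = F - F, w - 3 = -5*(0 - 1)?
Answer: -27664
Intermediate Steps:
w = 8 (w = 3 - 5*(0 - 1) = 3 - 5*(-1) = 3 + 5 = 8)
V(F) = 0
E(s, y) = 8 - 32*s (E(s, y) = (s + (-5*s + 1))*8 = (s + (1 - 5*s))*8 = (1 - 4*s)*8 = 8 - 32*s)
(-26*(-7))*(E(5, -13) + V(-10)) = (-26*(-7))*((8 - 32*5) + 0) = 182*((8 - 160) + 0) = 182*(-152 + 0) = 182*(-152) = -27664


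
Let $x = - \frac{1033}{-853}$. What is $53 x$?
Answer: $\frac{54749}{853} \approx 64.184$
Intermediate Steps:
$x = \frac{1033}{853}$ ($x = \left(-1033\right) \left(- \frac{1}{853}\right) = \frac{1033}{853} \approx 1.211$)
$53 x = 53 \cdot \frac{1033}{853} = \frac{54749}{853}$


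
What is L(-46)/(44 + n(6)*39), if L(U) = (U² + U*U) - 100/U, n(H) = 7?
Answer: 97386/7291 ≈ 13.357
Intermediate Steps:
L(U) = -100/U + 2*U² (L(U) = (U² + U²) - 100/U = 2*U² - 100/U = -100/U + 2*U²)
L(-46)/(44 + n(6)*39) = (2*(-50 + (-46)³)/(-46))/(44 + 7*39) = (2*(-1/46)*(-50 - 97336))/(44 + 273) = (2*(-1/46)*(-97386))/317 = (97386/23)*(1/317) = 97386/7291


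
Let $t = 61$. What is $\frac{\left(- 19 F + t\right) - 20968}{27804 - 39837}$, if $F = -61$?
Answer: $\frac{19748}{12033} \approx 1.6412$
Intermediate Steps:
$\frac{\left(- 19 F + t\right) - 20968}{27804 - 39837} = \frac{\left(\left(-19\right) \left(-61\right) + 61\right) - 20968}{27804 - 39837} = \frac{\left(1159 + 61\right) - 20968}{-12033} = \left(1220 - 20968\right) \left(- \frac{1}{12033}\right) = \left(-19748\right) \left(- \frac{1}{12033}\right) = \frac{19748}{12033}$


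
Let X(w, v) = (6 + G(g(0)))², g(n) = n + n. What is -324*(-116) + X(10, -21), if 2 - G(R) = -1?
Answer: 37665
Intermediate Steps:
g(n) = 2*n
G(R) = 3 (G(R) = 2 - 1*(-1) = 2 + 1 = 3)
X(w, v) = 81 (X(w, v) = (6 + 3)² = 9² = 81)
-324*(-116) + X(10, -21) = -324*(-116) + 81 = 37584 + 81 = 37665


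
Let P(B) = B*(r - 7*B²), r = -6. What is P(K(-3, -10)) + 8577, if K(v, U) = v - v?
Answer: 8577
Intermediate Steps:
K(v, U) = 0
P(B) = B*(-6 - 7*B²)
P(K(-3, -10)) + 8577 = -1*0*(6 + 7*0²) + 8577 = -1*0*(6 + 7*0) + 8577 = -1*0*(6 + 0) + 8577 = -1*0*6 + 8577 = 0 + 8577 = 8577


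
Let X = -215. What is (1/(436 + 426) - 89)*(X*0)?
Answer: 0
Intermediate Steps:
(1/(436 + 426) - 89)*(X*0) = (1/(436 + 426) - 89)*(-215*0) = (1/862 - 89)*0 = -76717/862*0 = 0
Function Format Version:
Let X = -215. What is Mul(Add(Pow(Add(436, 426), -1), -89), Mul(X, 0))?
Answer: 0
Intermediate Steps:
Mul(Add(Pow(Add(436, 426), -1), -89), Mul(X, 0)) = Mul(Add(Pow(Add(436, 426), -1), -89), Mul(-215, 0)) = Mul(Add(Pow(862, -1), -89), 0) = Mul(Add(Rational(1, 862), -89), 0) = Mul(Rational(-76717, 862), 0) = 0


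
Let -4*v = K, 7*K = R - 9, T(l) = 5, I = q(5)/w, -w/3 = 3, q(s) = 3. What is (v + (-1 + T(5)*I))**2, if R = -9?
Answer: 7225/1764 ≈ 4.0958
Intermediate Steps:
w = -9 (w = -3*3 = -9)
I = -1/3 (I = 3/(-9) = 3*(-1/9) = -1/3 ≈ -0.33333)
K = -18/7 (K = (-9 - 9)/7 = (1/7)*(-18) = -18/7 ≈ -2.5714)
v = 9/14 (v = -1/4*(-18/7) = 9/14 ≈ 0.64286)
(v + (-1 + T(5)*I))**2 = (9/14 + (-1 + 5*(-1/3)))**2 = (9/14 + (-1 - 5/3))**2 = (9/14 - 8/3)**2 = (-85/42)**2 = 7225/1764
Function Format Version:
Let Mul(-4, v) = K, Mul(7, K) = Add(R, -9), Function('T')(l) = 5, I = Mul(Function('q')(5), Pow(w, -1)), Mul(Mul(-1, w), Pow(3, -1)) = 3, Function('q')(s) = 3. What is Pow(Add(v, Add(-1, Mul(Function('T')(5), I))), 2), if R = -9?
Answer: Rational(7225, 1764) ≈ 4.0958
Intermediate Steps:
w = -9 (w = Mul(-3, 3) = -9)
I = Rational(-1, 3) (I = Mul(3, Pow(-9, -1)) = Mul(3, Rational(-1, 9)) = Rational(-1, 3) ≈ -0.33333)
K = Rational(-18, 7) (K = Mul(Rational(1, 7), Add(-9, -9)) = Mul(Rational(1, 7), -18) = Rational(-18, 7) ≈ -2.5714)
v = Rational(9, 14) (v = Mul(Rational(-1, 4), Rational(-18, 7)) = Rational(9, 14) ≈ 0.64286)
Pow(Add(v, Add(-1, Mul(Function('T')(5), I))), 2) = Pow(Add(Rational(9, 14), Add(-1, Mul(5, Rational(-1, 3)))), 2) = Pow(Add(Rational(9, 14), Add(-1, Rational(-5, 3))), 2) = Pow(Add(Rational(9, 14), Rational(-8, 3)), 2) = Pow(Rational(-85, 42), 2) = Rational(7225, 1764)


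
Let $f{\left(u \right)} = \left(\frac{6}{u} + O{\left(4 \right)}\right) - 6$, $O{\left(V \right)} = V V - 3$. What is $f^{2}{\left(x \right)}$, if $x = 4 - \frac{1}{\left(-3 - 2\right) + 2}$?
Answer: $\frac{11881}{169} \approx 70.302$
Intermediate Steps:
$O{\left(V \right)} = -3 + V^{2}$ ($O{\left(V \right)} = V^{2} - 3 = -3 + V^{2}$)
$x = \frac{13}{3}$ ($x = 4 - \frac{1}{\left(-3 - 2\right) + 2} = 4 - \frac{1}{-5 + 2} = 4 - \frac{1}{-3} = 4 - - \frac{1}{3} = 4 + \frac{1}{3} = \frac{13}{3} \approx 4.3333$)
$f{\left(u \right)} = 7 + \frac{6}{u}$ ($f{\left(u \right)} = \left(\frac{6}{u} - \left(3 - 4^{2}\right)\right) - 6 = \left(\frac{6}{u} + \left(-3 + 16\right)\right) - 6 = \left(\frac{6}{u} + 13\right) - 6 = \left(13 + \frac{6}{u}\right) - 6 = 7 + \frac{6}{u}$)
$f^{2}{\left(x \right)} = \left(7 + \frac{6}{\frac{13}{3}}\right)^{2} = \left(7 + 6 \cdot \frac{3}{13}\right)^{2} = \left(7 + \frac{18}{13}\right)^{2} = \left(\frac{109}{13}\right)^{2} = \frac{11881}{169}$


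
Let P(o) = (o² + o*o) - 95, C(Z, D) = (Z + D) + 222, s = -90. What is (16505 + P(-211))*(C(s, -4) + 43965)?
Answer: 4649695036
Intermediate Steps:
C(Z, D) = 222 + D + Z (C(Z, D) = (D + Z) + 222 = 222 + D + Z)
P(o) = -95 + 2*o² (P(o) = (o² + o²) - 95 = 2*o² - 95 = -95 + 2*o²)
(16505 + P(-211))*(C(s, -4) + 43965) = (16505 + (-95 + 2*(-211)²))*((222 - 4 - 90) + 43965) = (16505 + (-95 + 2*44521))*(128 + 43965) = (16505 + (-95 + 89042))*44093 = (16505 + 88947)*44093 = 105452*44093 = 4649695036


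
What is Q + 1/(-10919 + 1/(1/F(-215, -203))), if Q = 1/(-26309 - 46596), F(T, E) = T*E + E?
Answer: 40382/2371089315 ≈ 1.7031e-5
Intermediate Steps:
F(T, E) = E + E*T (F(T, E) = E*T + E = E + E*T)
Q = -1/72905 (Q = 1/(-72905) = -1/72905 ≈ -1.3716e-5)
Q + 1/(-10919 + 1/(1/F(-215, -203))) = -1/72905 + 1/(-10919 + 1/(1/(-203*(1 - 215)))) = -1/72905 + 1/(-10919 + 1/(1/(-203*(-214)))) = -1/72905 + 1/(-10919 + 1/(1/43442)) = -1/72905 + 1/(-10919 + 43442) = -1/72905 + 1/32523 = 40382/2371089315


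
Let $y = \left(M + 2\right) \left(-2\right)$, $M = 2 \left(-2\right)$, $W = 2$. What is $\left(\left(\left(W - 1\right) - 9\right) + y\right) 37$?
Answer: $-148$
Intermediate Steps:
$M = -4$
$y = 4$ ($y = \left(-4 + 2\right) \left(-2\right) = \left(-2\right) \left(-2\right) = 4$)
$\left(\left(\left(W - 1\right) - 9\right) + y\right) 37 = \left(\left(\left(2 - 1\right) - 9\right) + 4\right) 37 = \left(\left(1 - 9\right) + 4\right) 37 = \left(-8 + 4\right) 37 = \left(-4\right) 37 = -148$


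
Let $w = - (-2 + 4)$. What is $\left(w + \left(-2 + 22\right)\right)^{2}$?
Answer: $324$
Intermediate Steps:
$w = -2$ ($w = \left(-1\right) 2 = -2$)
$\left(w + \left(-2 + 22\right)\right)^{2} = \left(-2 + \left(-2 + 22\right)\right)^{2} = \left(-2 + 20\right)^{2} = 18^{2} = 324$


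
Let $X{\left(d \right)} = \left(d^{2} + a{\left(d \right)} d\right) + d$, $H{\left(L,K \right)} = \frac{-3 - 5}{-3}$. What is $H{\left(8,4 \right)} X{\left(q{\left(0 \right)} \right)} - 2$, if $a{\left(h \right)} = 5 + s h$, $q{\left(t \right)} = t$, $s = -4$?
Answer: $-2$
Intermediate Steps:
$H{\left(L,K \right)} = \frac{8}{3}$ ($H{\left(L,K \right)} = \left(-8\right) \left(- \frac{1}{3}\right) = \frac{8}{3}$)
$a{\left(h \right)} = 5 - 4 h$
$X{\left(d \right)} = d + d^{2} + d \left(5 - 4 d\right)$ ($X{\left(d \right)} = \left(d^{2} + \left(5 - 4 d\right) d\right) + d = \left(d^{2} + d \left(5 - 4 d\right)\right) + d = d + d^{2} + d \left(5 - 4 d\right)$)
$H{\left(8,4 \right)} X{\left(q{\left(0 \right)} \right)} - 2 = \frac{8 \cdot 3 \cdot 0 \left(2 - 0\right)}{3} - 2 = \frac{8 \cdot 3 \cdot 0 \left(2 + 0\right)}{3} - 2 = \frac{8 \cdot 3 \cdot 0 \cdot 2}{3} - 2 = \frac{8}{3} \cdot 0 - 2 = 0 - 2 = -2$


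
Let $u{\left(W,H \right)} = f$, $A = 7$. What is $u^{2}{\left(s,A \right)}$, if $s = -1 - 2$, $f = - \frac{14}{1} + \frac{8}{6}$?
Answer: $\frac{1444}{9} \approx 160.44$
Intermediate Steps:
$f = - \frac{38}{3}$ ($f = \left(-14\right) 1 + 8 \cdot \frac{1}{6} = -14 + \frac{4}{3} = - \frac{38}{3} \approx -12.667$)
$s = -3$
$u{\left(W,H \right)} = - \frac{38}{3}$
$u^{2}{\left(s,A \right)} = \left(- \frac{38}{3}\right)^{2} = \frac{1444}{9}$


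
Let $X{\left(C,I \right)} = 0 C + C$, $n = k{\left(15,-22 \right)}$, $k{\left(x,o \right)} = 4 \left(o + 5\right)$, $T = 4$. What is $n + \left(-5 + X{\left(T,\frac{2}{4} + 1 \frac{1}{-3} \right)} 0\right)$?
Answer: $-73$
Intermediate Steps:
$k{\left(x,o \right)} = 20 + 4 o$ ($k{\left(x,o \right)} = 4 \left(5 + o\right) = 20 + 4 o$)
$n = -68$ ($n = 20 + 4 \left(-22\right) = 20 - 88 = -68$)
$X{\left(C,I \right)} = C$ ($X{\left(C,I \right)} = 0 + C = C$)
$n + \left(-5 + X{\left(T,\frac{2}{4} + 1 \frac{1}{-3} \right)} 0\right) = -68 + \left(-5 + 4 \cdot 0\right) = -68 + \left(-5 + 0\right) = -68 - 5 = -73$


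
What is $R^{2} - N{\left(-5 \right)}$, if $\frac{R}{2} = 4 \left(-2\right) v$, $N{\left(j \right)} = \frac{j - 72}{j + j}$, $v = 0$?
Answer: $- \frac{77}{10} \approx -7.7$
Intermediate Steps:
$N{\left(j \right)} = \frac{-72 + j}{2 j}$
$R = 0$ ($R = 2 \cdot 4 \left(-2\right) 0 = 2 \left(\left(-8\right) 0\right) = 2 \cdot 0 = 0$)
$R^{2} - N{\left(-5 \right)} = 0^{2} - \frac{-72 - 5}{2 \left(-5\right)} = 0 - \frac{1}{2} \left(- \frac{1}{5}\right) \left(-77\right) = 0 - \frac{77}{10} = - \frac{77}{10}$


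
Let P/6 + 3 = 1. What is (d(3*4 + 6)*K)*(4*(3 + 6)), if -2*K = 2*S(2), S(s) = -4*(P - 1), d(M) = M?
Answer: -33696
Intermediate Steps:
P = -12 (P = -18 + 6*1 = -18 + 6 = -12)
S(s) = 52 (S(s) = -4*(-12 - 1) = -4*(-13) = 52)
K = -52 ≈ -52.000
(d(3*4 + 6)*K)*(4*(3 + 6)) = ((3*4 + 6)*(-52))*(4*(3 + 6)) = ((12 + 6)*(-52))*(4*9) = (18*(-52))*36 = -936*36 = -33696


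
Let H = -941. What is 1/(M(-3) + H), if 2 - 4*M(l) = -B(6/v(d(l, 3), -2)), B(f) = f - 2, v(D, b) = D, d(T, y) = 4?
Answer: -8/7525 ≈ -0.0010631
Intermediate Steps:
B(f) = -2 + f
M(l) = 3/8 (M(l) = 1/2 - (-1)*(-2 + 6/4)/4 = 1/2 - (-1)*(-2 + 6*(1/4))/4 = 1/2 - (-1)*(-2 + 3/2)/4 = 1/2 - (-1)*(-1)/(4*2) = 1/2 - 1/4*1/2 = 1/2 - 1/8 = 3/8)
1/(M(-3) + H) = 1/(3/8 - 941) = 1/(-7525/8) = -8/7525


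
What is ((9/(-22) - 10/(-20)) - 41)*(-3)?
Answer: 1350/11 ≈ 122.73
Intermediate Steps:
((9/(-22) - 10/(-20)) - 41)*(-3) = ((9*(-1/22) - 10*(-1/20)) - 41)*(-3) = ((-9/22 + ½) - 41)*(-3) = (1/11 - 41)*(-3) = -450/11*(-3) = 1350/11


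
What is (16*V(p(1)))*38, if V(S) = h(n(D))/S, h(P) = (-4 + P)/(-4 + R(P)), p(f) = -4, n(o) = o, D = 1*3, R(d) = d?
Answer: -152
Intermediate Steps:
D = 3
h(P) = 1 (h(P) = (-4 + P)/(-4 + P) = 1)
V(S) = 1/S
(16*V(p(1)))*38 = (16/(-4))*38 = (16*(-1/4))*38 = -4*38 = -152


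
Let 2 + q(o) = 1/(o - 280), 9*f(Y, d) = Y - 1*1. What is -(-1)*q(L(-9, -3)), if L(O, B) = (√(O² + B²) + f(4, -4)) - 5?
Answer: -729787/364253 - 27*√10/728506 ≈ -2.0036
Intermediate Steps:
f(Y, d) = -⅑ + Y/9 (f(Y, d) = (Y - 1*1)/9 = (Y - 1)/9 = (-1 + Y)/9 = -⅑ + Y/9)
L(O, B) = -14/3 + √(B² + O²) (L(O, B) = (√(O² + B²) + (-⅑ + (⅑)*4)) - 5 = (√(B² + O²) + (-⅑ + 4/9)) - 5 = (√(B² + O²) + ⅓) - 5 = (⅓ + √(B² + O²)) - 5 = -14/3 + √(B² + O²))
q(o) = -2 + 1/(-280 + o) (q(o) = -2 + 1/(o - 280) = -2 + 1/(-280 + o))
-(-1)*q(L(-9, -3)) = -(-1)*(561 - 2*(-14/3 + √((-3)² + (-9)²)))/(-280 + (-14/3 + √((-3)² + (-9)²))) = -(-1)*(561 - 2*(-14/3 + √(9 + 81)))/(-280 + (-14/3 + √(9 + 81))) = -(-1)*(561 - 2*(-14/3 + √90))/(-280 + (-14/3 + √90)) = -(-1)*(561 - 2*(-14/3 + 3*√10))/(-280 + (-14/3 + 3*√10)) = -(-1)*(561 + (28/3 - 6*√10))/(-854/3 + 3*√10) = -(-1)*(1711/3 - 6*√10)/(-854/3 + 3*√10) = (1711/3 - 6*√10)/(-854/3 + 3*√10)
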